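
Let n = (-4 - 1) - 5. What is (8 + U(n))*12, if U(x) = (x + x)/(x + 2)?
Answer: 126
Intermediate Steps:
n = -10 (n = -5 - 5 = -10)
U(x) = 2*x/(2 + x) (U(x) = (2*x)/(2 + x) = 2*x/(2 + x))
(8 + U(n))*12 = (8 + 2*(-10)/(2 - 10))*12 = (8 + 2*(-10)/(-8))*12 = (8 + 2*(-10)*(-⅛))*12 = (8 + 5/2)*12 = (21/2)*12 = 126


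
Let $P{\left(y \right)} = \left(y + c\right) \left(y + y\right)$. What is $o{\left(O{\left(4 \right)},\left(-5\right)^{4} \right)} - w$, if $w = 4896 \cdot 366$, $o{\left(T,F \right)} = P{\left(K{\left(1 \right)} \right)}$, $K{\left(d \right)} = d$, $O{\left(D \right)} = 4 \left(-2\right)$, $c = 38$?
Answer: $-1791858$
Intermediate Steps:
$O{\left(D \right)} = -8$
$P{\left(y \right)} = 2 y \left(38 + y\right)$ ($P{\left(y \right)} = \left(y + 38\right) \left(y + y\right) = \left(38 + y\right) 2 y = 2 y \left(38 + y\right)$)
$o{\left(T,F \right)} = 78$ ($o{\left(T,F \right)} = 2 \cdot 1 \left(38 + 1\right) = 2 \cdot 1 \cdot 39 = 78$)
$w = 1791936$
$o{\left(O{\left(4 \right)},\left(-5\right)^{4} \right)} - w = 78 - 1791936 = -1791858$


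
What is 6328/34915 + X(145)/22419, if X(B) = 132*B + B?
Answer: 815203207/782759385 ≈ 1.0414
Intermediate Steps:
X(B) = 133*B
6328/34915 + X(145)/22419 = 6328/34915 + (133*145)/22419 = 6328*(1/34915) + 19285*(1/22419) = 6328/34915 + 19285/22419 = 815203207/782759385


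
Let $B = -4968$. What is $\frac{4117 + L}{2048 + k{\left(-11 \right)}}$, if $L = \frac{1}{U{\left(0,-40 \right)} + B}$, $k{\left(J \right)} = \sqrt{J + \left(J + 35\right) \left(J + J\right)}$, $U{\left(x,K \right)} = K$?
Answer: $\frac{879698560}{437661953} - \frac{48108515 i \sqrt{11}}{7002591248} \approx 2.01 - 0.022786 i$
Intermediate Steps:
$k{\left(J \right)} = \sqrt{J + 2 J \left(35 + J\right)}$ ($k{\left(J \right)} = \sqrt{J + \left(35 + J\right) 2 J} = \sqrt{J + 2 J \left(35 + J\right)}$)
$L = - \frac{1}{5008}$ ($L = \frac{1}{-40 - 4968} = \frac{1}{-5008} = - \frac{1}{5008} \approx -0.00019968$)
$\frac{4117 + L}{2048 + k{\left(-11 \right)}} = \frac{4117 - \frac{1}{5008}}{2048 + \sqrt{- 11 \left(71 + 2 \left(-11\right)\right)}} = \frac{20617935}{5008 \left(2048 + \sqrt{- 11 \left(71 - 22\right)}\right)} = \frac{20617935}{5008 \left(2048 + \sqrt{\left(-11\right) 49}\right)} = \frac{20617935}{5008 \left(2048 + \sqrt{-539}\right)} = \frac{20617935}{5008 \left(2048 + 7 i \sqrt{11}\right)}$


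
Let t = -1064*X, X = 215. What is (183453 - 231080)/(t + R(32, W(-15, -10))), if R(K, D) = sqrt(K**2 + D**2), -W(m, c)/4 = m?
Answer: 47627/228692 ≈ 0.20826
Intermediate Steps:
W(m, c) = -4*m
R(K, D) = sqrt(D**2 + K**2)
t = -228760 (t = -1064*215 = -228760)
(183453 - 231080)/(t + R(32, W(-15, -10))) = (183453 - 231080)/(-228760 + sqrt((-4*(-15))**2 + 32**2)) = -47627/(-228760 + sqrt(60**2 + 1024)) = -47627/(-228760 + sqrt(3600 + 1024)) = -47627/(-228760 + sqrt(4624)) = -47627/(-228760 + 68) = -47627/(-228692) = -47627*(-1/228692) = 47627/228692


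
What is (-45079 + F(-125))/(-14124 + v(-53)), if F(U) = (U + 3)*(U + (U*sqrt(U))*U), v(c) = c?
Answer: 29829/14177 + 9531250*I*sqrt(5)/14177 ≈ 2.104 + 1503.3*I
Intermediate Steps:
F(U) = (3 + U)*(U + U**(5/2)) (F(U) = (3 + U)*(U + U**(3/2)*U) = (3 + U)*(U + U**(5/2)))
(-45079 + F(-125))/(-14124 + v(-53)) = (-45079 + ((-125)**2 + (-125)**(7/2) + 3*(-125) + 3*(-125)**(5/2)))/(-14124 - 53) = (-45079 + (15625 - 9765625*I*sqrt(5) - 375 + 3*(78125*I*sqrt(5))))/(-14177) = (-45079 + (15625 - 9765625*I*sqrt(5) - 375 + 234375*I*sqrt(5)))*(-1/14177) = (-45079 + (15250 - 9531250*I*sqrt(5)))*(-1/14177) = (-29829 - 9531250*I*sqrt(5))*(-1/14177) = 29829/14177 + 9531250*I*sqrt(5)/14177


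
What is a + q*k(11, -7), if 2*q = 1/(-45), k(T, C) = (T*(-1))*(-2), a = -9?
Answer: -416/45 ≈ -9.2444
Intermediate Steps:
k(T, C) = 2*T (k(T, C) = -T*(-2) = 2*T)
q = -1/90 (q = (½)/(-45) = (½)*(-1/45) = -1/90 ≈ -0.011111)
a + q*k(11, -7) = -9 - 11/45 = -416/45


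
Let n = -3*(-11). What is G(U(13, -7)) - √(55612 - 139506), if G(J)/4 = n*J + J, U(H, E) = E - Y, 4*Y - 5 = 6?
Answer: -1326 - I*√83894 ≈ -1326.0 - 289.64*I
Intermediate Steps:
Y = 11/4 (Y = 5/4 + (¼)*6 = 5/4 + 3/2 = 11/4 ≈ 2.7500)
U(H, E) = -11/4 + E (U(H, E) = E - 1*11/4 = E - 11/4 = -11/4 + E)
n = 33
G(J) = 136*J (G(J) = 4*(33*J + J) = 4*(34*J) = 136*J)
G(U(13, -7)) - √(55612 - 139506) = 136*(-11/4 - 7) - √(55612 - 139506) = 136*(-39/4) - √(-83894) = -1326 - I*√83894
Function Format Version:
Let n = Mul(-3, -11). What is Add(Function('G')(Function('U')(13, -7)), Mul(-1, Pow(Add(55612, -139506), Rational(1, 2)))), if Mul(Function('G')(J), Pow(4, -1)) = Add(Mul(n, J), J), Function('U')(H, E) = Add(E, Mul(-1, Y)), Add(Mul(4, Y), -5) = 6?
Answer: Add(-1326, Mul(-1, I, Pow(83894, Rational(1, 2)))) ≈ Add(-1326.0, Mul(-289.64, I))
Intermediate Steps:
Y = Rational(11, 4) (Y = Add(Rational(5, 4), Mul(Rational(1, 4), 6)) = Add(Rational(5, 4), Rational(3, 2)) = Rational(11, 4) ≈ 2.7500)
Function('U')(H, E) = Add(Rational(-11, 4), E) (Function('U')(H, E) = Add(E, Mul(-1, Rational(11, 4))) = Add(E, Rational(-11, 4)) = Add(Rational(-11, 4), E))
n = 33
Function('G')(J) = Mul(136, J) (Function('G')(J) = Mul(4, Add(Mul(33, J), J)) = Mul(4, Mul(34, J)) = Mul(136, J))
Add(Function('G')(Function('U')(13, -7)), Mul(-1, Pow(Add(55612, -139506), Rational(1, 2)))) = Add(Mul(136, Add(Rational(-11, 4), -7)), Mul(-1, Pow(Add(55612, -139506), Rational(1, 2)))) = Add(Mul(136, Rational(-39, 4)), Mul(-1, Pow(-83894, Rational(1, 2)))) = Add(-1326, Mul(-1, Mul(I, Pow(83894, Rational(1, 2))))) = Add(-1326, Mul(-1, I, Pow(83894, Rational(1, 2))))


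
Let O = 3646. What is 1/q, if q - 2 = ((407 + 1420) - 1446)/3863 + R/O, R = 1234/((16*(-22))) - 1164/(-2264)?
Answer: 701520676384/1471655341987 ≈ 0.47669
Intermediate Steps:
R = -149003/49808 (R = 1234/(-352) - 1164*(-1/2264) = 1234*(-1/352) + 291/566 = -617/176 + 291/566 = -149003/49808 ≈ -2.9915)
q = 1471655341987/701520676384 (q = 2 + (((407 + 1420) - 1446)/3863 - 149003/49808/3646) = 2 + ((1827 - 1446)*(1/3863) - 149003/49808*1/3646) = 2 + (381*(1/3863) - 149003/181599968) = 2 + (381/3863 - 149003/181599968) = 2 + 68613989219/701520676384 = 1471655341987/701520676384 ≈ 2.0978)
1/q = 1/(1471655341987/701520676384) = 701520676384/1471655341987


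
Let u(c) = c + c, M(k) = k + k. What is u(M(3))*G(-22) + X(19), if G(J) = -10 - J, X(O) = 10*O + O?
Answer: 353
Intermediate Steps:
M(k) = 2*k
u(c) = 2*c
X(O) = 11*O
u(M(3))*G(-22) + X(19) = (2*(2*3))*(-10 - 1*(-22)) + 11*19 = (2*6)*(-10 + 22) + 209 = 12*12 + 209 = 144 + 209 = 353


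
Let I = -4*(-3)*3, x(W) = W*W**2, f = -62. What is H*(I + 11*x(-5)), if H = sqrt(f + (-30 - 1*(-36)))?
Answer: -2678*I*sqrt(14) ≈ -10020.0*I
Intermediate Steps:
x(W) = W**3
I = 36 (I = 12*3 = 36)
H = 2*I*sqrt(14) (H = sqrt(-62 + (-30 - 1*(-36))) = sqrt(-62 + (-30 + 36)) = sqrt(-62 + 6) = sqrt(-56) = 2*I*sqrt(14) ≈ 7.4833*I)
H*(I + 11*x(-5)) = (2*I*sqrt(14))*(36 + 11*(-5)**3) = (2*I*sqrt(14))*(36 + 11*(-125)) = (2*I*sqrt(14))*(36 - 1375) = (2*I*sqrt(14))*(-1339) = -2678*I*sqrt(14)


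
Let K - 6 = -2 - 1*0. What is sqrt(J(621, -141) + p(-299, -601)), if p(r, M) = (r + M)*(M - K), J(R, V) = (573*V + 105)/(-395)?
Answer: 34*sqrt(73518585)/395 ≈ 738.04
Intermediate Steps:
K = 4 (K = 6 + (-2 - 1*0) = 6 + (-2 + 0) = 6 - 2 = 4)
J(R, V) = -21/79 - 573*V/395 (J(R, V) = (105 + 573*V)*(-1/395) = -21/79 - 573*V/395)
p(r, M) = (-4 + M)*(M + r) (p(r, M) = (r + M)*(M - 1*4) = (M + r)*(M - 4) = (M + r)*(-4 + M) = (-4 + M)*(M + r))
sqrt(J(621, -141) + p(-299, -601)) = sqrt((-21/79 - 573/395*(-141)) + ((-601)**2 - 4*(-601) - 4*(-299) - 601*(-299))) = sqrt((-21/79 + 80793/395) + (361201 + 2404 + 1196 + 179699)) = sqrt(80688/395 + 544500) = sqrt(215158188/395) = 34*sqrt(73518585)/395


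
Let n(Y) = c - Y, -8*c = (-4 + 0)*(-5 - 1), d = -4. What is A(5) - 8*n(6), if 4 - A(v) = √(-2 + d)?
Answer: 76 - I*√6 ≈ 76.0 - 2.4495*I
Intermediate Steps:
A(v) = 4 - I*√6 (A(v) = 4 - √(-2 - 4) = 4 - √(-6) = 4 - I*√6)
c = -3 (c = -(-4 + 0)*(-5 - 1)/8 = -(-1)*(-6)/2 = -⅛*24 = -3)
n(Y) = -3 - Y
A(5) - 8*n(6) = (4 - I*√6) - 8*(-3 - 1*6) = (4 - I*√6) - 8*(-3 - 6) = (4 - I*√6) - 8*(-9) = (4 - I*√6) + 72 = 76 - I*√6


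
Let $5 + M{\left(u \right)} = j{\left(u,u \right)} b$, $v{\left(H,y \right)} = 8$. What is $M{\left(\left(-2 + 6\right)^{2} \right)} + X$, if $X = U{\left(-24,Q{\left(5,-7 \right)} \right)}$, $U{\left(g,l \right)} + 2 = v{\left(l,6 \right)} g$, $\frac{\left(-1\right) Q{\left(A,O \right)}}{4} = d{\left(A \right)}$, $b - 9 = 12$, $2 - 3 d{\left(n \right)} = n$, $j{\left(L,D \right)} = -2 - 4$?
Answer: $-325$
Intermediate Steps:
$j{\left(L,D \right)} = -6$ ($j{\left(L,D \right)} = -2 - 4 = -6$)
$d{\left(n \right)} = \frac{2}{3} - \frac{n}{3}$
$b = 21$ ($b = 9 + 12 = 21$)
$Q{\left(A,O \right)} = - \frac{8}{3} + \frac{4 A}{3}$ ($Q{\left(A,O \right)} = - 4 \left(\frac{2}{3} - \frac{A}{3}\right) = - \frac{8}{3} + \frac{4 A}{3}$)
$U{\left(g,l \right)} = -2 + 8 g$
$X = -194$ ($X = -2 + 8 \left(-24\right) = -2 - 192 = -194$)
$M{\left(u \right)} = -131$ ($M{\left(u \right)} = -5 - 126 = -131$)
$M{\left(\left(-2 + 6\right)^{2} \right)} + X = -131 - 194 = -325$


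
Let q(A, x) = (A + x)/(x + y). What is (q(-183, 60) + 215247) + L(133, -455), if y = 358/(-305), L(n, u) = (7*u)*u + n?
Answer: 29865408295/17942 ≈ 1.6646e+6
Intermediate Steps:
L(n, u) = n + 7*u² (L(n, u) = 7*u² + n = n + 7*u²)
y = -358/305 (y = 358*(-1/305) = -358/305 ≈ -1.1738)
q(A, x) = (A + x)/(-358/305 + x) (q(A, x) = (A + x)/(x - 358/305) = (A + x)/(-358/305 + x))
(q(-183, 60) + 215247) + L(133, -455) = (305*(-183 + 60)/(-358 + 305*60) + 215247) + (133 + 7*(-455)²) = (305*(-123)/(-358 + 18300) + 215247) + (133 + 7*207025) = (305*(-123)/17942 + 215247) + (133 + 1449175) = (305*(1/17942)*(-123) + 215247) + 1449308 = (-37515/17942 + 215247) + 1449308 = 3861924159/17942 + 1449308 = 29865408295/17942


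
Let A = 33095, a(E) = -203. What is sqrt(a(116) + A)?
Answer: 2*sqrt(8223) ≈ 181.36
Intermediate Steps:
sqrt(a(116) + A) = sqrt(-203 + 33095) = sqrt(32892) = 2*sqrt(8223)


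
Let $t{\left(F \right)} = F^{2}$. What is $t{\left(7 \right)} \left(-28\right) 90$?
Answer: $-123480$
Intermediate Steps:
$t{\left(7 \right)} \left(-28\right) 90 = 7^{2} \left(-28\right) 90 = 49 \left(-28\right) 90 = \left(-1372\right) 90 = -123480$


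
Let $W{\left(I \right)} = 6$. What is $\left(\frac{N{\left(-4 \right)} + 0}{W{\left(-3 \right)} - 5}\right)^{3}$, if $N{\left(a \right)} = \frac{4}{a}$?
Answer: $-1$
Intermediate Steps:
$\left(\frac{N{\left(-4 \right)} + 0}{W{\left(-3 \right)} - 5}\right)^{3} = \left(\frac{\frac{4}{-4} + 0}{6 - 5}\right)^{3} = \left(\frac{4 \left(- \frac{1}{4}\right) + 0}{1}\right)^{3} = \left(\left(-1 + 0\right) 1\right)^{3} = \left(\left(-1\right) 1\right)^{3} = \left(-1\right)^{3} = -1$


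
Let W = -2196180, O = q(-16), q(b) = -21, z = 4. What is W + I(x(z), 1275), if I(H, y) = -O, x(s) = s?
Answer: -2196159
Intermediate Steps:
O = -21
I(H, y) = 21 (I(H, y) = -1*(-21) = 21)
W + I(x(z), 1275) = -2196180 + 21 = -2196159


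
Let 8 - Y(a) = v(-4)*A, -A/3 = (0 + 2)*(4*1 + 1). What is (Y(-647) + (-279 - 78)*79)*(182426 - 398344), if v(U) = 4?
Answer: 6061897850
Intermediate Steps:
A = -30 (A = -3*(0 + 2)*(4*1 + 1) = -6*(4 + 1) = -6*5 = -3*10 = -30)
Y(a) = 128 (Y(a) = 8 - 4*(-30) = 8 - 1*(-120) = 8 + 120 = 128)
(Y(-647) + (-279 - 78)*79)*(182426 - 398344) = (128 + (-279 - 78)*79)*(182426 - 398344) = (128 - 357*79)*(-215918) = (128 - 28203)*(-215918) = -28075*(-215918) = 6061897850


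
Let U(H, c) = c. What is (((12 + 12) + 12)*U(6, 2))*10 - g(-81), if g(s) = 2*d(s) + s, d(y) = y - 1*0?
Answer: 963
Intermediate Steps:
d(y) = y (d(y) = y + 0 = y)
g(s) = 3*s (g(s) = 2*s + s = 3*s)
(((12 + 12) + 12)*U(6, 2))*10 - g(-81) = (((12 + 12) + 12)*2)*10 - 3*(-81) = ((24 + 12)*2)*10 - 1*(-243) = (36*2)*10 + 243 = 72*10 + 243 = 720 + 243 = 963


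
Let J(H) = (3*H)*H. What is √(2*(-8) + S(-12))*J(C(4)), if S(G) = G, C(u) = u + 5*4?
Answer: 3456*I*√7 ≈ 9143.7*I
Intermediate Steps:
C(u) = 20 + u (C(u) = u + 20 = 20 + u)
J(H) = 3*H²
√(2*(-8) + S(-12))*J(C(4)) = √(2*(-8) - 12)*(3*(20 + 4)²) = √(-16 - 12)*(3*24²) = √(-28)*(3*576) = (2*I*√7)*1728 = 3456*I*√7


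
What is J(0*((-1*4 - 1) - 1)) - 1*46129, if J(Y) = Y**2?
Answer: -46129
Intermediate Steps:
J(0*((-1*4 - 1) - 1)) - 1*46129 = (0*((-1*4 - 1) - 1))**2 - 1*46129 = (0*((-4 - 1) - 1))**2 - 46129 = (0*(-5 - 1))**2 - 46129 = (0*(-6))**2 - 46129 = 0**2 - 46129 = 0 - 46129 = -46129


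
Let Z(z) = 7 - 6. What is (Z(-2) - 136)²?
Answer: 18225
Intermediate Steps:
Z(z) = 1
(Z(-2) - 136)² = (1 - 136)² = (-135)² = 18225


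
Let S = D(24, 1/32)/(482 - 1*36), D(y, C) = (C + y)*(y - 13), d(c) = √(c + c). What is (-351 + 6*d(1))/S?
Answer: -5009472/8459 + 85632*√2/8459 ≈ -577.89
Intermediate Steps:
d(c) = √2*√c (d(c) = √(2*c) = √2*√c)
D(y, C) = (-13 + y)*(C + y) (D(y, C) = (C + y)*(-13 + y) = (-13 + y)*(C + y))
S = 8459/14272 (S = (24² - 13/32 - 13*24 + 24/32)/(482 - 1*36) = (576 - 13*1/32 - 312 + (1/32)*24)/(482 - 36) = (576 - 13/32 - 312 + ¾)/446 = (8459/32)*(1/446) = 8459/14272 ≈ 0.59270)
(-351 + 6*d(1))/S = (-351 + 6*(√2*√1))/(8459/14272) = (-351 + 6*(√2*1))*(14272/8459) = (-351 + 6*√2)*(14272/8459) = -5009472/8459 + 85632*√2/8459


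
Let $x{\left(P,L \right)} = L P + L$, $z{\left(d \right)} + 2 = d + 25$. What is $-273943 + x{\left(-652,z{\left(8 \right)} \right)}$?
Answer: $-294124$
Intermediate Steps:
$z{\left(d \right)} = 23 + d$ ($z{\left(d \right)} = -2 + \left(d + 25\right) = -2 + \left(25 + d\right) = 23 + d$)
$x{\left(P,L \right)} = L + L P$
$-273943 + x{\left(-652,z{\left(8 \right)} \right)} = -273943 + \left(23 + 8\right) \left(1 - 652\right) = -273943 + 31 \left(-651\right) = -273943 - 20181 = -294124$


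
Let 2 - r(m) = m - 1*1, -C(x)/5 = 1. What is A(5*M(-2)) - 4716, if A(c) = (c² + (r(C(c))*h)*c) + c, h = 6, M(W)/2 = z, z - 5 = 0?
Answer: 234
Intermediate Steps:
z = 5 (z = 5 + 0 = 5)
M(W) = 10 (M(W) = 2*5 = 10)
C(x) = -5 (C(x) = -5*1 = -5)
r(m) = 3 - m (r(m) = 2 - (m - 1*1) = 2 - (m - 1) = 2 - (-1 + m) = 2 + (1 - m) = 3 - m)
A(c) = c² + 49*c (A(c) = (c² + ((3 - 1*(-5))*6)*c) + c = (c² + ((3 + 5)*6)*c) + c = (c² + (8*6)*c) + c = (c² + 48*c) + c = c² + 49*c)
A(5*M(-2)) - 4716 = (5*10)*(49 + 5*10) - 4716 = 50*(49 + 50) - 4716 = 50*99 - 4716 = 4950 - 4716 = 234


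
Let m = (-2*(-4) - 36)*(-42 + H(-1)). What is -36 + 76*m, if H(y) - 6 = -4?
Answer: 85084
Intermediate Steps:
H(y) = 2 (H(y) = 6 - 4 = 2)
m = 1120 (m = (-2*(-4) - 36)*(-42 + 2) = (8 - 36)*(-40) = -28*(-40) = 1120)
-36 + 76*m = -36 + 76*1120 = -36 + 85120 = 85084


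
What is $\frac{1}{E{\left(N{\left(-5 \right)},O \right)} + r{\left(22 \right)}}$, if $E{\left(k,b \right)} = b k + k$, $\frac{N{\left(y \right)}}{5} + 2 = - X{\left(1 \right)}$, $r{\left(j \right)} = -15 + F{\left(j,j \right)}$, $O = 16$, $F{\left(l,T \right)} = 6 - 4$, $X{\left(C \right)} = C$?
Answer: $- \frac{1}{268} \approx -0.0037313$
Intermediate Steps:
$F{\left(l,T \right)} = 2$
$r{\left(j \right)} = -13$ ($r{\left(j \right)} = -15 + 2 = -13$)
$N{\left(y \right)} = -15$ ($N{\left(y \right)} = -10 + 5 \left(\left(-1\right) 1\right) = -10 + 5 \left(-1\right) = -10 - 5 = -15$)
$E{\left(k,b \right)} = k + b k$
$\frac{1}{E{\left(N{\left(-5 \right)},O \right)} + r{\left(22 \right)}} = \frac{1}{- 15 \left(1 + 16\right) - 13} = \frac{1}{\left(-15\right) 17 - 13} = \frac{1}{-255 - 13} = \frac{1}{-268} = - \frac{1}{268}$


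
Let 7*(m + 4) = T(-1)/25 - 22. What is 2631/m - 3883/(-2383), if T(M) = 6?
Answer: -1092362323/2964452 ≈ -368.49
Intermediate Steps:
m = -1244/175 (m = -4 + (6/25 - 22)/7 = -4 + (⅐)*(-544/25) = -4 - 544/175 = -1244/175 ≈ -7.1086)
2631/m - 3883/(-2383) = 2631/(-1244/175) - 3883/(-2383) = 2631*(-175/1244) - 3883*(-1/2383) = -460425/1244 + 3883/2383 = -1092362323/2964452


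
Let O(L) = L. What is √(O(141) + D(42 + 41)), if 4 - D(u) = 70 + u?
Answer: 2*I*√2 ≈ 2.8284*I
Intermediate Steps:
D(u) = -66 - u (D(u) = 4 - (70 + u) = 4 + (-70 - u) = -66 - u)
√(O(141) + D(42 + 41)) = √(141 + (-66 - (42 + 41))) = √(141 + (-66 - 1*83)) = √(141 + (-66 - 83)) = √(141 - 149) = √(-8) = 2*I*√2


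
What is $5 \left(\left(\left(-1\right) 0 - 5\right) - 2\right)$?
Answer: $-35$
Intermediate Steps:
$5 \left(\left(\left(-1\right) 0 - 5\right) - 2\right) = 5 \left(\left(0 - 5\right) - 2\right) = 5 \left(-5 - 2\right) = 5 \left(-7\right) = -35$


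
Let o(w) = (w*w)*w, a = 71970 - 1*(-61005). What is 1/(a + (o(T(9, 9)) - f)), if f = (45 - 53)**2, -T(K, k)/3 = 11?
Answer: 1/96974 ≈ 1.0312e-5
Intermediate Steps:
T(K, k) = -33 (T(K, k) = -3*11 = -33)
f = 64 (f = (-8)**2 = 64)
a = 132975 (a = 71970 + 61005 = 132975)
o(w) = w**3 (o(w) = w**2*w = w**3)
1/(a + (o(T(9, 9)) - f)) = 1/(132975 + ((-33)**3 - 1*64)) = 1/(132975 + (-35937 - 64)) = 1/(132975 - 36001) = 1/96974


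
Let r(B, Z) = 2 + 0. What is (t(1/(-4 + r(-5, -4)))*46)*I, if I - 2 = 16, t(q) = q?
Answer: -414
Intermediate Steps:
r(B, Z) = 2
I = 18 (I = 2 + 16 = 18)
(t(1/(-4 + r(-5, -4)))*46)*I = (46/(-4 + 2))*18 = (46/(-2))*18 = -1/2*46*18 = -23*18 = -414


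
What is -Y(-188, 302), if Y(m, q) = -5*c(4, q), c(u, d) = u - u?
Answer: 0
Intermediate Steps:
c(u, d) = 0
Y(m, q) = 0 (Y(m, q) = -5*0 = 0)
-Y(-188, 302) = -1*0 = 0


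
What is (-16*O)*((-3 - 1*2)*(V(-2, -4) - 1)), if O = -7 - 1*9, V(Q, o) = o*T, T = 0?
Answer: 1280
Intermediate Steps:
V(Q, o) = 0 (V(Q, o) = o*0 = 0)
O = -16 (O = -7 - 9 = -16)
(-16*O)*((-3 - 1*2)*(V(-2, -4) - 1)) = (-16*(-16))*((-3 - 1*2)*(0 - 1)) = 256*((-3 - 2)*(-1)) = 256*(-5*(-1)) = 256*5 = 1280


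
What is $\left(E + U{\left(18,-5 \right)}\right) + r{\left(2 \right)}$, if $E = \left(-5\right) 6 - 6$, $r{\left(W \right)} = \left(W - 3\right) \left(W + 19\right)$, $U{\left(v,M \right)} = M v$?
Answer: $-147$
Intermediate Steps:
$r{\left(W \right)} = \left(-3 + W\right) \left(19 + W\right)$
$E = -36$ ($E = -30 - 6 = -36$)
$\left(E + U{\left(18,-5 \right)}\right) + r{\left(2 \right)} = \left(-36 - 90\right) + \left(-57 + 2^{2} + 16 \cdot 2\right) = \left(-36 - 90\right) + \left(-57 + 4 + 32\right) = -126 - 21 = -147$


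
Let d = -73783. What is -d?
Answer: 73783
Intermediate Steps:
-d = -1*(-73783) = 73783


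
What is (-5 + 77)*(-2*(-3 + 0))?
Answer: 432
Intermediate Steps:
(-5 + 77)*(-2*(-3 + 0)) = 72*(-2*(-3)) = 72*6 = 432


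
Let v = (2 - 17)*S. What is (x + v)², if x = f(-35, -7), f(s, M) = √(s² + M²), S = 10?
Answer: 23774 - 2100*√26 ≈ 13066.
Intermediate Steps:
f(s, M) = √(M² + s²)
x = 7*√26 (x = √((-7)² + (-35)²) = √(49 + 1225) = √1274 = 7*√26 ≈ 35.693)
v = -150 (v = (2 - 17)*10 = -15*10 = -150)
(x + v)² = (7*√26 - 150)² = (-150 + 7*√26)²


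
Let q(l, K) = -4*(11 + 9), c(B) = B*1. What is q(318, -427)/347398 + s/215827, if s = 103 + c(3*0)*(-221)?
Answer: 9257917/37488934073 ≈ 0.00024695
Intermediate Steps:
c(B) = B
q(l, K) = -80 (q(l, K) = -4*20 = -80)
s = 103 (s = 103 + (3*0)*(-221) = 103 + 0*(-221) = 103 + 0 = 103)
q(318, -427)/347398 + s/215827 = -80/347398 + 103/215827 = -80*1/347398 + 103*(1/215827) = -40/173699 + 103/215827 = 9257917/37488934073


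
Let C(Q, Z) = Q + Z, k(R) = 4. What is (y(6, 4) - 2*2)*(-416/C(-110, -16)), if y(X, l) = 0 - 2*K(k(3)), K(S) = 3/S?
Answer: -1144/63 ≈ -18.159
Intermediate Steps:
y(X, l) = -3/2 (y(X, l) = 0 - 6/4 = 0 - 2*¾ = 0 - 3/2 = -3/2)
(y(6, 4) - 2*2)*(-416/C(-110, -16)) = (-3/2 - 2*2)*(-416/(-110 - 16)) = (-3/2 - 4)*(-416/(-126)) = -(-2288)*(-1)/126 = -11/2*208/63 = -1144/63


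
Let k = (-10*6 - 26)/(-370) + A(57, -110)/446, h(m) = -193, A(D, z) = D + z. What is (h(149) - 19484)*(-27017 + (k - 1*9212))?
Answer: 58819382070309/82510 ≈ 7.1288e+8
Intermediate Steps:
k = 9373/82510 (k = (-10*6 - 26)/(-370) + (57 - 110)/446 = (-60 - 26)*(-1/370) - 53*1/446 = -86*(-1/370) - 53/446 = 43/185 - 53/446 = 9373/82510 ≈ 0.11360)
(h(149) - 19484)*(-27017 + (k - 1*9212)) = (-193 - 19484)*(-27017 + (9373/82510 - 1*9212)) = -19677*(-27017 + (9373/82510 - 9212)) = -19677*(-27017 - 760072747/82510) = -19677*(-2989245417/82510) = 58819382070309/82510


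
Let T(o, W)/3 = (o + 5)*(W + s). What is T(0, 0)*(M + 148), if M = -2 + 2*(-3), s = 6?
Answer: 12600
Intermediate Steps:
T(o, W) = 3*(5 + o)*(6 + W) (T(o, W) = 3*((o + 5)*(W + 6)) = 3*((5 + o)*(6 + W)) = 3*(5 + o)*(6 + W))
M = -8 (M = -2 - 6 = -8)
T(0, 0)*(M + 148) = (90 + 15*0 + 18*0 + 3*0*0)*(-8 + 148) = (90 + 0 + 0 + 0)*140 = 90*140 = 12600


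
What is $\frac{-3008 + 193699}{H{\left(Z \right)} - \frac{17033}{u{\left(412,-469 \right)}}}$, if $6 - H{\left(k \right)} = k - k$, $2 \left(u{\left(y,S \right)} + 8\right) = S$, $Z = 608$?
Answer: $\frac{92485135}{36976} \approx 2501.2$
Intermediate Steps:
$u{\left(y,S \right)} = -8 + \frac{S}{2}$
$H{\left(k \right)} = 6$ ($H{\left(k \right)} = 6 - \left(k - k\right) = 6 - 0 = 6 + 0 = 6$)
$\frac{-3008 + 193699}{H{\left(Z \right)} - \frac{17033}{u{\left(412,-469 \right)}}} = \frac{-3008 + 193699}{6 - \frac{17033}{-8 + \frac{1}{2} \left(-469\right)}} = \frac{190691}{6 - \frac{17033}{-8 - \frac{469}{2}}} = \frac{190691}{6 - \frac{17033}{- \frac{485}{2}}} = \frac{190691}{6 - - \frac{34066}{485}} = \frac{190691}{6 + \frac{34066}{485}} = \frac{190691}{\frac{36976}{485}} = 190691 \cdot \frac{485}{36976} = \frac{92485135}{36976}$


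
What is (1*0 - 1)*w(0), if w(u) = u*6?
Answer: 0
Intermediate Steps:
w(u) = 6*u
(1*0 - 1)*w(0) = (1*0 - 1)*(6*0) = (0 - 1)*0 = -1*0 = 0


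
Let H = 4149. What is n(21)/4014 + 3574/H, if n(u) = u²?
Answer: 1797305/1850454 ≈ 0.97128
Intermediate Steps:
n(21)/4014 + 3574/H = 21²/4014 + 3574/4149 = 441*(1/4014) + 3574*(1/4149) = 49/446 + 3574/4149 = 1797305/1850454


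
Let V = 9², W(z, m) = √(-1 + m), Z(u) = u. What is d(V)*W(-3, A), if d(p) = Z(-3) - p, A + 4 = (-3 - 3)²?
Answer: -84*√31 ≈ -467.69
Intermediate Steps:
A = 32 (A = -4 + (-3 - 3)² = -4 + (-6)² = -4 + 36 = 32)
V = 81
d(p) = -3 - p
d(V)*W(-3, A) = (-3 - 1*81)*√(-1 + 32) = (-3 - 81)*√31 = -84*√31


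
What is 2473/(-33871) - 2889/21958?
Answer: -152155453/743739418 ≈ -0.20458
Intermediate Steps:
2473/(-33871) - 2889/21958 = 2473*(-1/33871) - 2889*1/21958 = -2473/33871 - 2889/21958 = -152155453/743739418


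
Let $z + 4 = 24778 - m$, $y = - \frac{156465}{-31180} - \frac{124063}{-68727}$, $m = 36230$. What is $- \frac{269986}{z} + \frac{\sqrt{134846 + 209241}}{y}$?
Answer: $\frac{134993}{5728} + \frac{428581572 \sqrt{344087}}{2924330879} \approx 109.54$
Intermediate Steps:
$y = \frac{2924330879}{428581572}$ ($y = \left(-156465\right) \left(- \frac{1}{31180}\right) - - \frac{124063}{68727} = \frac{31293}{6236} + \frac{124063}{68727} = \frac{2924330879}{428581572} \approx 6.8233$)
$z = -11456$ ($z = -4 + \left(24778 - 36230\right) = -4 - 11452 = -11456$)
$- \frac{269986}{z} + \frac{\sqrt{134846 + 209241}}{y} = - \frac{269986}{-11456} + \frac{\sqrt{134846 + 209241}}{\frac{2924330879}{428581572}} = \left(-269986\right) \left(- \frac{1}{11456}\right) + \sqrt{344087} \cdot \frac{428581572}{2924330879} = \frac{134993}{5728} + \frac{428581572 \sqrt{344087}}{2924330879}$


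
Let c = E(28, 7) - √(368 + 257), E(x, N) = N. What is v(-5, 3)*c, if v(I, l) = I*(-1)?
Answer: -90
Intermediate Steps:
v(I, l) = -I
c = -18 (c = 7 - √(368 + 257) = 7 - √625 = 7 - 1*25 = 7 - 25 = -18)
v(-5, 3)*c = -1*(-5)*(-18) = 5*(-18) = -90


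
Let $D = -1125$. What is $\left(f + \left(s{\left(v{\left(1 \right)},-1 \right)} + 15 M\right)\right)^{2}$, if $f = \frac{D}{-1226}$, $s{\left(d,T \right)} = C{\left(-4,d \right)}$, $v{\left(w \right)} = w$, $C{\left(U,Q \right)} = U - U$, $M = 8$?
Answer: $\frac{21976580025}{1503076} \approx 14621.0$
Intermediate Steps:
$C{\left(U,Q \right)} = 0$
$s{\left(d,T \right)} = 0$
$f = \frac{1125}{1226}$ ($f = - \frac{1125}{-1226} = \left(-1125\right) \left(- \frac{1}{1226}\right) = \frac{1125}{1226} \approx 0.91762$)
$\left(f + \left(s{\left(v{\left(1 \right)},-1 \right)} + 15 M\right)\right)^{2} = \left(\frac{1125}{1226} + \left(0 + 15 \cdot 8\right)\right)^{2} = \left(\frac{1125}{1226} + \left(0 + 120\right)\right)^{2} = \left(\frac{1125}{1226} + 120\right)^{2} = \left(\frac{148245}{1226}\right)^{2} = \frac{21976580025}{1503076}$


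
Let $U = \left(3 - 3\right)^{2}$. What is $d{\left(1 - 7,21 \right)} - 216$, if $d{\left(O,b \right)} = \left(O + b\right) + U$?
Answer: $-201$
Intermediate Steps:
$U = 0$ ($U = 0^{2} = 0$)
$d{\left(O,b \right)} = O + b$ ($d{\left(O,b \right)} = \left(O + b\right) + 0 = O + b$)
$d{\left(1 - 7,21 \right)} - 216 = \left(\left(1 - 7\right) + 21\right) - 216 = \left(-6 + 21\right) - 216 = 15 - 216 = -201$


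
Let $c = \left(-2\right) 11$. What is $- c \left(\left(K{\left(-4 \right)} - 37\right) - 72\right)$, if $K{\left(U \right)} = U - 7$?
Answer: $-2640$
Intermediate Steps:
$K{\left(U \right)} = -7 + U$
$c = -22$
$- c \left(\left(K{\left(-4 \right)} - 37\right) - 72\right) = \left(-1\right) \left(-22\right) \left(\left(\left(-7 - 4\right) - 37\right) - 72\right) = 22 \left(\left(-11 - 37\right) - 72\right) = 22 \left(-48 - 72\right) = 22 \left(-120\right) = -2640$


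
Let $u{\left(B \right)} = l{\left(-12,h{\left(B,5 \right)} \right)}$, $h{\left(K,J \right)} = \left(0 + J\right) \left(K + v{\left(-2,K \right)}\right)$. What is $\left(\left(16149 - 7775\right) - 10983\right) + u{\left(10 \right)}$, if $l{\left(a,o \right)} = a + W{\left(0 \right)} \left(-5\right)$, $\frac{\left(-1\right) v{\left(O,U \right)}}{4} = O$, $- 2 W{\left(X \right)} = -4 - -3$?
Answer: $- \frac{5247}{2} \approx -2623.5$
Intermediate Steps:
$W{\left(X \right)} = \frac{1}{2}$ ($W{\left(X \right)} = - \frac{-4 - -3}{2} = - \frac{-4 + 3}{2} = \left(- \frac{1}{2}\right) \left(-1\right) = \frac{1}{2}$)
$v{\left(O,U \right)} = - 4 O$
$h{\left(K,J \right)} = J \left(8 + K\right)$ ($h{\left(K,J \right)} = \left(0 + J\right) \left(K - -8\right) = J \left(K + 8\right) = J \left(8 + K\right)$)
$l{\left(a,o \right)} = - \frac{5}{2} + a$ ($l{\left(a,o \right)} = a + \frac{1}{2} \left(-5\right) = a - \frac{5}{2} = - \frac{5}{2} + a$)
$u{\left(B \right)} = - \frac{29}{2}$ ($u{\left(B \right)} = - \frac{5}{2} - 12 = - \frac{29}{2}$)
$\left(\left(16149 - 7775\right) - 10983\right) + u{\left(10 \right)} = \left(\left(16149 - 7775\right) - 10983\right) - \frac{29}{2} = \left(8374 - 10983\right) - \frac{29}{2} = -2609 - \frac{29}{2} = - \frac{5247}{2}$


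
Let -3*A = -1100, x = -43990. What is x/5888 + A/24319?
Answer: -1601450815/214785408 ≈ -7.4560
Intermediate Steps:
A = 1100/3 (A = -⅓*(-1100) = 1100/3 ≈ 366.67)
x/5888 + A/24319 = -43990/5888 + (1100/3)/24319 = -43990*1/5888 + (1100/3)*(1/24319) = -21995/2944 + 1100/72957 = -1601450815/214785408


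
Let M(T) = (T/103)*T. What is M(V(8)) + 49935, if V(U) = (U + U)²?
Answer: 5208841/103 ≈ 50571.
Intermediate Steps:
V(U) = 4*U² (V(U) = (2*U)² = 4*U²)
M(T) = T²/103 (M(T) = (T*(1/103))*T = (T/103)*T = T²/103)
M(V(8)) + 49935 = (4*8²)²/103 + 49935 = (4*64)²/103 + 49935 = (1/103)*256² + 49935 = (1/103)*65536 + 49935 = 65536/103 + 49935 = 5208841/103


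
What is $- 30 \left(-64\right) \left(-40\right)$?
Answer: $-76800$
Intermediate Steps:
$- 30 \left(-64\right) \left(-40\right) = - \left(-1920\right) \left(-40\right) = \left(-1\right) 76800 = -76800$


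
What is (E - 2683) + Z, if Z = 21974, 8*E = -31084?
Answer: 30811/2 ≈ 15406.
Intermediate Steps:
E = -7771/2 (E = (1/8)*(-31084) = -7771/2 ≈ -3885.5)
(E - 2683) + Z = (-7771/2 - 2683) + 21974 = -13137/2 + 21974 = 30811/2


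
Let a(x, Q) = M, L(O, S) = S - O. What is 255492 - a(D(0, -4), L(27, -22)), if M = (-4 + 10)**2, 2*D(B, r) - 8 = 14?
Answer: 255456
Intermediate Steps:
D(B, r) = 11 (D(B, r) = 4 + (1/2)*14 = 4 + 7 = 11)
M = 36 (M = 6**2 = 36)
a(x, Q) = 36
255492 - a(D(0, -4), L(27, -22)) = 255492 - 1*36 = 255492 - 36 = 255456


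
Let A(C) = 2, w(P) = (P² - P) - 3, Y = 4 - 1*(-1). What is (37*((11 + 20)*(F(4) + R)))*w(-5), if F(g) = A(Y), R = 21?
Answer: 712287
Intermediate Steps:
Y = 5 (Y = 4 + 1 = 5)
w(P) = -3 + P² - P
F(g) = 2
(37*((11 + 20)*(F(4) + R)))*w(-5) = (37*((11 + 20)*(2 + 21)))*(-3 + (-5)² - 1*(-5)) = (37*(31*23))*(-3 + 25 + 5) = (37*713)*27 = 26381*27 = 712287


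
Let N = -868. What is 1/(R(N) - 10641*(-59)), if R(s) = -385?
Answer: 1/627434 ≈ 1.5938e-6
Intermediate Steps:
1/(R(N) - 10641*(-59)) = 1/(-385 - 10641*(-59)) = 1/(-385 + 627819) = 1/627434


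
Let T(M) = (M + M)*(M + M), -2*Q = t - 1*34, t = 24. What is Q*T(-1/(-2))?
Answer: 5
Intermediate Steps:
Q = 5 (Q = -(24 - 1*34)/2 = -(24 - 34)/2 = -½*(-10) = 5)
T(M) = 4*M² (T(M) = (2*M)*(2*M) = 4*M²)
Q*T(-1/(-2)) = 5*(4*(-1/(-2))²) = 5*(4*(-1*(-½))²) = 5*(4*(½)²) = 5*(4*(¼)) = 5*1 = 5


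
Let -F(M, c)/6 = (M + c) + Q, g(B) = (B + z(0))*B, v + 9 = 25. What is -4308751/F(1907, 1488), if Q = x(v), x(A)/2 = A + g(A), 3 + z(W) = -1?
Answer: 4308751/22866 ≈ 188.43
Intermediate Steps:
v = 16 (v = -9 + 25 = 16)
z(W) = -4 (z(W) = -3 - 1 = -4)
g(B) = B*(-4 + B) (g(B) = (B - 4)*B = (-4 + B)*B = B*(-4 + B))
x(A) = 2*A + 2*A*(-4 + A) (x(A) = 2*(A + A*(-4 + A)) = 2*A + 2*A*(-4 + A))
Q = 416 (Q = 2*16*(-3 + 16) = 2*16*13 = 416)
F(M, c) = -2496 - 6*M - 6*c (F(M, c) = -6*((M + c) + 416) = -6*(416 + M + c) = -2496 - 6*M - 6*c)
-4308751/F(1907, 1488) = -4308751/(-2496 - 6*1907 - 6*1488) = -4308751/(-2496 - 11442 - 8928) = -4308751/(-22866) = -4308751*(-1/22866) = 4308751/22866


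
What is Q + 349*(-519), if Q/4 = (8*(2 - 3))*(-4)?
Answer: -181003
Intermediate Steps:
Q = 128 (Q = 4*((8*(2 - 3))*(-4)) = 4*((8*(-1))*(-4)) = 4*(-8*(-4)) = 4*32 = 128)
Q + 349*(-519) = 128 + 349*(-519) = 128 - 181131 = -181003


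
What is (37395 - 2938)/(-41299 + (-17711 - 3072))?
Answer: -34457/62082 ≈ -0.55502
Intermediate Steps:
(37395 - 2938)/(-41299 + (-17711 - 3072)) = 34457/(-41299 - 20783) = 34457/(-62082) = 34457*(-1/62082) = -34457/62082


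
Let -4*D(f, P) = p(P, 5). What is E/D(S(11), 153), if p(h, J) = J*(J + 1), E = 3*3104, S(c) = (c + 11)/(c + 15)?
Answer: -6208/5 ≈ -1241.6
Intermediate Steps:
S(c) = (11 + c)/(15 + c)
E = 9312
p(h, J) = J*(1 + J)
D(f, P) = -15/2 (D(f, P) = -5*(1 + 5)/4 = -5*6/4 = -¼*30 = -15/2)
E/D(S(11), 153) = 9312/(-15/2) = 9312*(-2/15) = -6208/5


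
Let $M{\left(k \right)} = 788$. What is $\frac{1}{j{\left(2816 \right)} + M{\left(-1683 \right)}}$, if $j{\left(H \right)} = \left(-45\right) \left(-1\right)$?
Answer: $\frac{1}{833} \approx 0.0012005$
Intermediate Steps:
$j{\left(H \right)} = 45$
$\frac{1}{j{\left(2816 \right)} + M{\left(-1683 \right)}} = \frac{1}{45 + 788} = \frac{1}{833}$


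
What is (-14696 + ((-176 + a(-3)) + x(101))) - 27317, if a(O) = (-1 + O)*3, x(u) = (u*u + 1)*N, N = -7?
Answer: -113615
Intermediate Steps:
x(u) = -7 - 7*u² (x(u) = (u*u + 1)*(-7) = (u² + 1)*(-7) = (1 + u²)*(-7) = -7 - 7*u²)
a(O) = -3 + 3*O
(-14696 + ((-176 + a(-3)) + x(101))) - 27317 = (-14696 + ((-176 + (-3 + 3*(-3))) + (-7 - 7*101²))) - 27317 = (-14696 + ((-176 + (-3 - 9)) + (-7 - 7*10201))) - 27317 = (-14696 + ((-176 - 12) + (-7 - 71407))) - 27317 = (-14696 + (-188 - 71414)) - 27317 = (-14696 - 71602) - 27317 = -86298 - 27317 = -113615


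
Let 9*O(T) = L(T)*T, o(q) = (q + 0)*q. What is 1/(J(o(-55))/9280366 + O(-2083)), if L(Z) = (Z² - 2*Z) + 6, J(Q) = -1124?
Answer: -13920549/13992620419801529 ≈ -9.9485e-10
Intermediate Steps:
o(q) = q² (o(q) = q*q = q²)
L(Z) = 6 + Z² - 2*Z
O(T) = T*(6 + T² - 2*T)/9 (O(T) = ((6 + T² - 2*T)*T)/9 = (T*(6 + T² - 2*T))/9 = T*(6 + T² - 2*T)/9)
1/(J(o(-55))/9280366 + O(-2083)) = 1/(-1124/9280366 + (⅑)*(-2083)*(6 + (-2083)² - 2*(-2083))) = 1/(-1124*1/9280366 + (⅑)*(-2083)*(6 + 4338889 + 4166)) = 1/(-562/4640183 + (⅑)*(-2083)*4343061) = 1/(-562/4640183 - 3015532021/3) = 1/(-13992620419801529/13920549) = -13920549/13992620419801529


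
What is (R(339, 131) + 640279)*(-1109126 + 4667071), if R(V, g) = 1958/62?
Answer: 70623884694460/31 ≈ 2.2782e+12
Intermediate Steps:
R(V, g) = 979/31 (R(V, g) = 1958*(1/62) = 979/31)
(R(339, 131) + 640279)*(-1109126 + 4667071) = (979/31 + 640279)*(-1109126 + 4667071) = (19849628/31)*3557945 = 70623884694460/31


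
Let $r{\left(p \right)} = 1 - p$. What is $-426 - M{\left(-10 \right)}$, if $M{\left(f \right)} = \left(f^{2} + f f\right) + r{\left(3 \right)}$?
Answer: $-624$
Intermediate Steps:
$M{\left(f \right)} = -2 + 2 f^{2}$ ($M{\left(f \right)} = \left(f^{2} + f f\right) + \left(1 - 3\right) = \left(f^{2} + f^{2}\right) + \left(1 - 3\right) = 2 f^{2} - 2 = -2 + 2 f^{2}$)
$-426 - M{\left(-10 \right)} = -426 - \left(-2 + 2 \left(-10\right)^{2}\right) = -426 - \left(-2 + 2 \cdot 100\right) = -426 - \left(-2 + 200\right) = -426 - 198 = -624$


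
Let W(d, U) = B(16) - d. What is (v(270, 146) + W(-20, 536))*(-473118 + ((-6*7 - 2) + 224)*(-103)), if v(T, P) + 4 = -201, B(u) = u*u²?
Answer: -1922874438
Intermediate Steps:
B(u) = u³
v(T, P) = -205 (v(T, P) = -4 - 201 = -205)
W(d, U) = 4096 - d (W(d, U) = 16³ - d = 4096 - d)
(v(270, 146) + W(-20, 536))*(-473118 + ((-6*7 - 2) + 224)*(-103)) = (-205 + (4096 - 1*(-20)))*(-473118 + ((-6*7 - 2) + 224)*(-103)) = (-205 + (4096 + 20))*(-473118 + ((-42 - 2) + 224)*(-103)) = (-205 + 4116)*(-473118 + (-44 + 224)*(-103)) = 3911*(-473118 + 180*(-103)) = 3911*(-473118 - 18540) = 3911*(-491658) = -1922874438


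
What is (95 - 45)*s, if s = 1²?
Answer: 50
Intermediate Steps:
s = 1
(95 - 45)*s = (95 - 45)*1 = 50*1 = 50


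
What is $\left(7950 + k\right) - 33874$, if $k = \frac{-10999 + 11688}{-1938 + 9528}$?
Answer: $- \frac{196762471}{7590} \approx -25924.0$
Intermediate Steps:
$k = \frac{689}{7590} \approx 0.090777$
$\left(7950 + k\right) - 33874 = \left(7950 + \frac{689}{7590}\right) - 33874 = \frac{60341189}{7590} - 33874 = - \frac{196762471}{7590}$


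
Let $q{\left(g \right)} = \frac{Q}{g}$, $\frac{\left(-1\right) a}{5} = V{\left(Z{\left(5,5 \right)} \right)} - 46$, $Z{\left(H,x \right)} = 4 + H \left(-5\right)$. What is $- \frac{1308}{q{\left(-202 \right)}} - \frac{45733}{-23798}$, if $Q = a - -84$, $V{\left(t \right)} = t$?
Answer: $\frac{6306974495}{9971362} \approx 632.51$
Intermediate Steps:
$Z{\left(H,x \right)} = 4 - 5 H$
$a = 335$ ($a = - 5 \left(\left(4 - 25\right) - 46\right) = - 5 \left(-21 - 46\right) = \left(-5\right) \left(-67\right) = 335$)
$Q = 419$ ($Q = 335 - -84 = 335 + 84 = 419$)
$q{\left(g \right)} = \frac{419}{g}$
$- \frac{1308}{q{\left(-202 \right)}} - \frac{45733}{-23798} = - \frac{1308}{419 \frac{1}{-202}} - \frac{45733}{-23798} = - \frac{1308}{419 \left(- \frac{1}{202}\right)} - - \frac{45733}{23798} = - \frac{1308}{- \frac{419}{202}} + \frac{45733}{23798} = \left(-1308\right) \left(- \frac{202}{419}\right) + \frac{45733}{23798} = \frac{264216}{419} + \frac{45733}{23798} = \frac{6306974495}{9971362}$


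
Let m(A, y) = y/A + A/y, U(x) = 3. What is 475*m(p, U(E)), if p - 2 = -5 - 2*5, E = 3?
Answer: -84550/39 ≈ -2167.9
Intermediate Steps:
p = -13 (p = 2 + (-5 - 2*5) = 2 + (-5 - 10) = 2 - 15 = -13)
m(A, y) = A/y + y/A
475*m(p, U(E)) = 475*(-13/3 + 3/(-13)) = 475*(-13*1/3 + 3*(-1/13)) = 475*(-13/3 - 3/13) = 475*(-178/39) = -84550/39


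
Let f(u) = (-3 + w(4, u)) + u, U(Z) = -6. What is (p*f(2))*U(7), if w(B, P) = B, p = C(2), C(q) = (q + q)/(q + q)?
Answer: -18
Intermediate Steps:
C(q) = 1 (C(q) = (2*q)/((2*q)) = (2*q)*(1/(2*q)) = 1)
p = 1
f(u) = 1 + u (f(u) = (-3 + 4) + u = 1 + u)
(p*f(2))*U(7) = (1*(1 + 2))*(-6) = (1*3)*(-6) = 3*(-6) = -18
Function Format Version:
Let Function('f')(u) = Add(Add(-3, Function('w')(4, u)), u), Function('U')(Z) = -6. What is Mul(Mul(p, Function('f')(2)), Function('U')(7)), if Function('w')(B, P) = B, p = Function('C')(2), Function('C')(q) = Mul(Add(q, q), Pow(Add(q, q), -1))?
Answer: -18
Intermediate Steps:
Function('C')(q) = 1 (Function('C')(q) = Mul(Mul(2, q), Pow(Mul(2, q), -1)) = Mul(Mul(2, q), Mul(Rational(1, 2), Pow(q, -1))) = 1)
p = 1
Function('f')(u) = Add(1, u) (Function('f')(u) = Add(Add(-3, 4), u) = Add(1, u))
Mul(Mul(p, Function('f')(2)), Function('U')(7)) = Mul(Mul(1, Add(1, 2)), -6) = Mul(Mul(1, 3), -6) = Mul(3, -6) = -18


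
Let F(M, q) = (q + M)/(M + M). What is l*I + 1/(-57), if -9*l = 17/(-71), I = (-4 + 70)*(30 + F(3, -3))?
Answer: 213109/4047 ≈ 52.659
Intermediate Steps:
F(M, q) = (M + q)/(2*M) (F(M, q) = (M + q)/((2*M)) = (M + q)*(1/(2*M)) = (M + q)/(2*M))
I = 1980 (I = (-4 + 70)*(30 + (½)*(3 - 3)/3) = 66*(30 + (½)*(⅓)*0) = 66*(30 + 0) = 66*30 = 1980)
l = 17/639 (l = -17/(9*(-71)) = -17*(-1)/(9*71) = -⅑*(-17/71) = 17/639 ≈ 0.026604)
l*I + 1/(-57) = (17/639)*1980 + 1/(-57) = 3740/71 - 1/57 = 213109/4047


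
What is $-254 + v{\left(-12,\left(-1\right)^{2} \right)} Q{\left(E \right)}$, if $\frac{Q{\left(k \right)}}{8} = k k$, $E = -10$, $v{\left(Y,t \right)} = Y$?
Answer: $-9854$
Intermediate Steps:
$Q{\left(k \right)} = 8 k^{2}$ ($Q{\left(k \right)} = 8 k k = 8 k^{2}$)
$-254 + v{\left(-12,\left(-1\right)^{2} \right)} Q{\left(E \right)} = -254 - 12 \cdot 8 \left(-10\right)^{2} = -254 - 12 \cdot 8 \cdot 100 = -254 - 9600 = -9854$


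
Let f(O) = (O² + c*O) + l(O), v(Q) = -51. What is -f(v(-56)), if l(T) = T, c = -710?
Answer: -38760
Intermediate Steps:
f(O) = O² - 709*O (f(O) = (O² - 710*O) + O = O² - 709*O)
-f(v(-56)) = -(-51)*(-709 - 51) = -(-51)*(-760) = -1*38760 = -38760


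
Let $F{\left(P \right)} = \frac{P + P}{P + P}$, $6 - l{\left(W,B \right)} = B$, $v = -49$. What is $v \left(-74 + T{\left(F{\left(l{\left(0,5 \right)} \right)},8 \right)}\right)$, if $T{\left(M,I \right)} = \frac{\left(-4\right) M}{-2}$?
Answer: $3528$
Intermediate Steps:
$l{\left(W,B \right)} = 6 - B$
$F{\left(P \right)} = 1$ ($F{\left(P \right)} = \frac{2 P}{2 P} = 2 P \frac{1}{2 P} = 1$)
$T{\left(M,I \right)} = 2 M$ ($T{\left(M,I \right)} = - 4 M \left(- \frac{1}{2}\right) = 2 M$)
$v \left(-74 + T{\left(F{\left(l{\left(0,5 \right)} \right)},8 \right)}\right) = - 49 \left(-74 + 2 \cdot 1\right) = - 49 \left(-74 + 2\right) = \left(-49\right) \left(-72\right) = 3528$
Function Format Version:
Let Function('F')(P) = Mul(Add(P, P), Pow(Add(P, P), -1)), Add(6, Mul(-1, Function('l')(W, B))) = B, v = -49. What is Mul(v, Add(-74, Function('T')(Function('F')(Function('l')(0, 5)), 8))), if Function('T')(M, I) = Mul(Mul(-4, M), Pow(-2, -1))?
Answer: 3528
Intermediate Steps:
Function('l')(W, B) = Add(6, Mul(-1, B))
Function('F')(P) = 1 (Function('F')(P) = Mul(Mul(2, P), Pow(Mul(2, P), -1)) = Mul(Mul(2, P), Mul(Rational(1, 2), Pow(P, -1))) = 1)
Function('T')(M, I) = Mul(2, M) (Function('T')(M, I) = Mul(Mul(-4, M), Rational(-1, 2)) = Mul(2, M))
Mul(v, Add(-74, Function('T')(Function('F')(Function('l')(0, 5)), 8))) = Mul(-49, Add(-74, Mul(2, 1))) = Mul(-49, Add(-74, 2)) = Mul(-49, -72) = 3528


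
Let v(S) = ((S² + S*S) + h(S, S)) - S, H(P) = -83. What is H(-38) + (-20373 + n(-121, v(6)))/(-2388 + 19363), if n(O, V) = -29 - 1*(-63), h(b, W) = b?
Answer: -1429264/16975 ≈ -84.198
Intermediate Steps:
v(S) = 2*S² (v(S) = ((S² + S*S) + S) - S = ((S² + S²) + S) - S = (2*S² + S) - S = (S + 2*S²) - S = 2*S²)
n(O, V) = 34 (n(O, V) = -29 + 63 = 34)
H(-38) + (-20373 + n(-121, v(6)))/(-2388 + 19363) = -83 + (-20373 + 34)/(-2388 + 19363) = -83 - 20339/16975 = -1429264/16975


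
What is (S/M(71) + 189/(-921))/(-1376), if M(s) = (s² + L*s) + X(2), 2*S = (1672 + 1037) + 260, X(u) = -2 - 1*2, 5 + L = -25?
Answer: -545201/2456019648 ≈ -0.00022199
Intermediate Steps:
L = -30 (L = -5 - 25 = -30)
X(u) = -4 (X(u) = -2 - 2 = -4)
S = 2969/2 (S = ((1672 + 1037) + 260)/2 = (2709 + 260)/2 = (½)*2969 = 2969/2 ≈ 1484.5)
M(s) = -4 + s² - 30*s (M(s) = (s² - 30*s) - 4 = -4 + s² - 30*s)
(S/M(71) + 189/(-921))/(-1376) = (2969/(2*(-4 + 71² - 30*71)) + 189/(-921))/(-1376) = (2969/(2*(-4 + 5041 - 2130)) + 189*(-1/921))*(-1/1376) = ((2969/2)/2907 - 63/307)*(-1/1376) = ((2969/2)*(1/2907) - 63/307)*(-1/1376) = (2969/5814 - 63/307)*(-1/1376) = (545201/1784898)*(-1/1376) = -545201/2456019648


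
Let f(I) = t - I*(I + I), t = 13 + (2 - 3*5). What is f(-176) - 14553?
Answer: -76505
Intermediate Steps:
t = 0 (t = 13 + (2 - 15) = 13 - 13 = 0)
f(I) = -2*I² (f(I) = 0 - I*(I + I) = 0 - I*2*I = 0 - 2*I² = -2*I²)
f(-176) - 14553 = -2*(-176)² - 14553 = -2*30976 - 14553 = -61952 - 14553 = -76505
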